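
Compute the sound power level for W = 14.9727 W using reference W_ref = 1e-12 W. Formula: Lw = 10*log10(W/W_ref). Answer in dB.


W / W_ref = 14.9727 / 1e-12 = 1.49727e+13
Lw = 10 * log10(1.49727e+13) = 131.75 dB


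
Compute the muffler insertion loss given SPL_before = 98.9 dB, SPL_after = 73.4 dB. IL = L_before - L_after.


Insertion loss = SPL without muffler - SPL with muffler
IL = 98.9 - 73.4 = 25.5 dB


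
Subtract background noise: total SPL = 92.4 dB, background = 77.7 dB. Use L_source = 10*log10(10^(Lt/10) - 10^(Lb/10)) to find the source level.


10^(92.4/10) = 1.7378e+09
10^(77.7/10) = 5.88844e+07
Difference = 1.7378e+09 - 5.88844e+07 = 1.67892e+09
L_source = 10*log10(1.67892e+09) = 92.25 dB


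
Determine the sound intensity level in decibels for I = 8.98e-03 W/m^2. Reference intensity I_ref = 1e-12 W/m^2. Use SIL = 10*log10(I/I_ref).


I / I_ref = 8.98e-03 / 1e-12 = 8.98e+09
SIL = 10 * log10(8.98e+09) = 99.533 dB


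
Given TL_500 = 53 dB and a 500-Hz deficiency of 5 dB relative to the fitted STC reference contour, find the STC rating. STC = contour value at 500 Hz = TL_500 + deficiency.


By ASTM E413, STC = value of the fitted reference contour at 500 Hz.
Contour value at 500 Hz = TL_500 + deficiency = 53 + 5 = 58
STC = 58


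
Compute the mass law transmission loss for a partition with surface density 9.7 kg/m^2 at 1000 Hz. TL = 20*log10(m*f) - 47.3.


m * f = 9.7 * 1000 = 9700
20*log10(9700) = 79.7354 dB
TL = 79.7354 - 47.3 = 32.435 dB


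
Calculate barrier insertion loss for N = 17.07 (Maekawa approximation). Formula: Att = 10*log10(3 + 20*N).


3 + 20*N = 3 + 20*17.07 = 344.4
Att = 10*log10(344.4) = 25.371 dB


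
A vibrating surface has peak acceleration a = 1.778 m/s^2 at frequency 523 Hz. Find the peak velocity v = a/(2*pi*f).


omega = 2*pi*f = 2*pi*523 = 3286.11 rad/s
v = a / omega = 1.778 / 3286.11 = 0.00054107 m/s


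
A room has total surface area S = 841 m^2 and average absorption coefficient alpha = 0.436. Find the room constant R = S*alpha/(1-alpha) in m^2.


R = 841 * 0.436 / (1 - 0.436) = 650.13 m^2


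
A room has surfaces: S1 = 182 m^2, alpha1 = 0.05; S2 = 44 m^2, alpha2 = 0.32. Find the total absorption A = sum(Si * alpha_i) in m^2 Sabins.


182 * 0.05 = 9.1
44 * 0.32 = 14.08
A_total = 9.1 + 14.08 = 23.18 m^2


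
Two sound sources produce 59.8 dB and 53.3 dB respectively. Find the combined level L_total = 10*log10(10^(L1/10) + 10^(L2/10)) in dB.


10^(59.8/10) = 954993
10^(53.3/10) = 213796
Sum = 954993 + 213796 = 1.16879e+06
L_total = 10*log10(1.16879e+06) = 60.677 dB


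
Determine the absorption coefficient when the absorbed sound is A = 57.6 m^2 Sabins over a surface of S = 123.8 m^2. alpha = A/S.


Absorption coefficient = absorbed power / incident power
alpha = A / S = 57.6 / 123.8 = 0.46527


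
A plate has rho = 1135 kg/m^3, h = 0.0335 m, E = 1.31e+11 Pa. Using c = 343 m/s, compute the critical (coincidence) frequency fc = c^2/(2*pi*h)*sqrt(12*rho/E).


12*rho/E = 12*1135/1.31e+11 = 1.03969e-07
sqrt(12*rho/E) = sqrt(1.03969e-07) = 0.000322442
c^2/(2*pi*h) = 343^2/(2*pi*0.0335) = 558938
fc = 558938 * 0.000322442 = 180.23 Hz


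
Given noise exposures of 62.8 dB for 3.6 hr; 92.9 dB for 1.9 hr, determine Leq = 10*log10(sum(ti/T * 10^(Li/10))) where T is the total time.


T_total = 3.6 + 1.9 = 5.5 hr
(3.6/5.5) * 10^(62.8/10) = 1.24721e+06
(1.9/5.5) * 10^(92.9/10) = 6.73583e+08
Sum = 1.24721e+06 + 6.73583e+08 = 6.7483e+08
Leq = 10*log10(6.7483e+08) = 88.292 dB


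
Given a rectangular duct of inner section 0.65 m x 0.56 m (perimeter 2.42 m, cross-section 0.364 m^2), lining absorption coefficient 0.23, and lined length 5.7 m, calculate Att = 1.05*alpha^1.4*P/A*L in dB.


alpha^1.4 = 0.23^1.4 = 0.127767
Attenuation rate = 1.05 * alpha^1.4 * P / A
= 1.05 * 0.127767 * 2.42 / 0.364 = 0.891912 dB/m
Total Att = 0.891912 * 5.7 = 5.0839 dB


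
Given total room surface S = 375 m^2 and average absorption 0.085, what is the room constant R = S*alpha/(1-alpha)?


R = 375 * 0.085 / (1 - 0.085) = 34.836 m^2


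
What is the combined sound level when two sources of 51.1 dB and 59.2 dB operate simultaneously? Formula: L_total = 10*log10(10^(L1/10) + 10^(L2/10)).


10^(51.1/10) = 128825
10^(59.2/10) = 831764
Sum = 128825 + 831764 = 960589
L_total = 10*log10(960589) = 59.825 dB


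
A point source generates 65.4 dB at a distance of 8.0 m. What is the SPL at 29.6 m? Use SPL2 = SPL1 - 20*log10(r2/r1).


r2/r1 = 29.6/8.0 = 3.7
Correction = 20*log10(3.7) = 11.364 dB
SPL2 = 65.4 - 11.364 = 54.036 dB


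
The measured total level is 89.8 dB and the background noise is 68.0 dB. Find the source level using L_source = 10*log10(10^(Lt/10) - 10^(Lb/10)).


10^(89.8/10) = 9.54993e+08
10^(68.0/10) = 6.30957e+06
Difference = 9.54993e+08 - 6.30957e+06 = 9.48683e+08
L_source = 10*log10(9.48683e+08) = 89.771 dB


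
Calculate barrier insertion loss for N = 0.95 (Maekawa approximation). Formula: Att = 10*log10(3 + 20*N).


3 + 20*N = 3 + 20*0.95 = 22
Att = 10*log10(22) = 13.424 dB


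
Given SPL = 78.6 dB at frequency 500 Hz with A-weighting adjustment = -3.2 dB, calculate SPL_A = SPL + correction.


A-weighting table: 500 Hz -> -3.2 dB correction
SPL_A = SPL + correction = 78.6 + (-3.2) = 75.4 dBA


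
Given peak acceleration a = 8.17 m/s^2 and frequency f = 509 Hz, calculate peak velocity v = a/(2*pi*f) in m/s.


omega = 2*pi*f = 2*pi*509 = 3198.14 rad/s
v = a / omega = 8.17 / 3198.14 = 0.0025546 m/s


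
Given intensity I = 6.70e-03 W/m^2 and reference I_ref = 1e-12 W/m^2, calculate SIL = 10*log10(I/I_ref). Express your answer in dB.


I / I_ref = 6.70e-03 / 1e-12 = 6.7e+09
SIL = 10 * log10(6.7e+09) = 98.261 dB


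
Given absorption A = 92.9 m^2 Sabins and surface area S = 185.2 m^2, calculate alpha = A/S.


Absorption coefficient = absorbed power / incident power
alpha = A / S = 92.9 / 185.2 = 0.50162


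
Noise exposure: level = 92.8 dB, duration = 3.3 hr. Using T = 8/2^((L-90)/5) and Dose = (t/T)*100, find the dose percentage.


T_allowed = 8 / 2^((92.8 - 90)/5) = 5.42642 hr
Dose = 3.3 / 5.42642 * 100 = 60.814 %


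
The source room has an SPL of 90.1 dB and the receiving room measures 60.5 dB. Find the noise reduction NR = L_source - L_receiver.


NR = L_source - L_receiver (difference between source and receiving room levels)
NR = 90.1 - 60.5 = 29.6 dB


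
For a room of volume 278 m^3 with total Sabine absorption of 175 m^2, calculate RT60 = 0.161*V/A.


RT60 = 0.161 * 278 / 175 = 0.25576 s


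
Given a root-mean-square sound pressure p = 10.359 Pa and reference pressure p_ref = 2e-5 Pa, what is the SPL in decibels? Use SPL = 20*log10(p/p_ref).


p / p_ref = 10.359 / 2e-5 = 517950
SPL = 20 * log10(517950) = 114.29 dB


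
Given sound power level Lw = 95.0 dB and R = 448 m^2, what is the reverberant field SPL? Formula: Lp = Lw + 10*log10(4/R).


4/R = 4/448 = 0.00892857
Lp = 95.0 + 10*log10(0.00892857) = 74.508 dB


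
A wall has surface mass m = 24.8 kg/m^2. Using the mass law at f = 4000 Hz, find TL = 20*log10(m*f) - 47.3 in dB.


m * f = 24.8 * 4000 = 99200
20*log10(99200) = 99.9302 dB
TL = 99.9302 - 47.3 = 52.63 dB


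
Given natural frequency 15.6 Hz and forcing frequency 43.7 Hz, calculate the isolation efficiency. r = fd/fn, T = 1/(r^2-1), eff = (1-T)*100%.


r = 43.7 / 15.6 = 2.80128
r^2 - 1 = 2.80128^2 - 1 = 6.84717
T = 1/6.84717 = 0.146046
Efficiency = (1 - 0.146046)*100 = 85.395 %


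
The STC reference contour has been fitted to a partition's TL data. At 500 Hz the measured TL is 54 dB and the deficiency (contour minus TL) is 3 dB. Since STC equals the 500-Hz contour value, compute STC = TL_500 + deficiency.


By ASTM E413, STC = value of the fitted reference contour at 500 Hz.
Contour value at 500 Hz = TL_500 + deficiency = 54 + 3 = 57
STC = 57


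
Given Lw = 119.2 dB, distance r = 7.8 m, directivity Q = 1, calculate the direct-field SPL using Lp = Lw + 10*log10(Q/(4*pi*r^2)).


4*pi*r^2 = 4*pi*7.8^2 = 764.538 m^2
Q / (4*pi*r^2) = 1 / 764.538 = 0.00130798
Lp = 119.2 + 10*log10(0.00130798) = 90.366 dB


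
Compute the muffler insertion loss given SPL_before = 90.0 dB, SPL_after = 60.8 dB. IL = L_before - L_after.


Insertion loss = SPL without muffler - SPL with muffler
IL = 90.0 - 60.8 = 29.2 dB


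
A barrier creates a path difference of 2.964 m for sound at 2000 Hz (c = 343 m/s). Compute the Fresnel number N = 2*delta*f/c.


N = 2*delta*f/c = 2*delta/lambda, where lambda = c/f
lambda = 343 / 2000 = 0.1715 m
N = 2 * 2.964 / 0.1715 = 34.566


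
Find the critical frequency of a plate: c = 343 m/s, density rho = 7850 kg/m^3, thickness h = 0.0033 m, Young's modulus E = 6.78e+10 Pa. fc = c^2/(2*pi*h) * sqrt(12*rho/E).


12*rho/E = 12*7850/6.78e+10 = 1.38938e-06
sqrt(12*rho/E) = sqrt(1.38938e-06) = 0.00117872
c^2/(2*pi*h) = 343^2/(2*pi*0.0033) = 5.67407e+06
fc = 5.67407e+06 * 0.00117872 = 6688.1 Hz


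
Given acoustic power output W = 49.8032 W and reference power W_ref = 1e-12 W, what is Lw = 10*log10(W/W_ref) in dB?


W / W_ref = 49.8032 / 1e-12 = 4.98032e+13
Lw = 10 * log10(4.98032e+13) = 136.97 dB


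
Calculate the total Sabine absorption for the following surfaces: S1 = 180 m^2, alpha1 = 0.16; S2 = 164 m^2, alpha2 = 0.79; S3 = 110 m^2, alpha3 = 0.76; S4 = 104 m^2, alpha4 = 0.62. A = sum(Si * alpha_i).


180 * 0.16 = 28.8
164 * 0.79 = 129.56
110 * 0.76 = 83.6
104 * 0.62 = 64.48
A_total = 28.8 + 129.56 + 83.6 + 64.48 = 306.44 m^2


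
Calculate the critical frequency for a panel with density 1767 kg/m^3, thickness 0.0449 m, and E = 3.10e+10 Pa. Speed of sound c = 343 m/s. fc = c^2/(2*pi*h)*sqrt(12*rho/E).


12*rho/E = 12*1767/3.10e+10 = 6.84e-07
sqrt(12*rho/E) = sqrt(6.84e-07) = 0.000827043
c^2/(2*pi*h) = 343^2/(2*pi*0.0449) = 417025
fc = 417025 * 0.000827043 = 344.9 Hz


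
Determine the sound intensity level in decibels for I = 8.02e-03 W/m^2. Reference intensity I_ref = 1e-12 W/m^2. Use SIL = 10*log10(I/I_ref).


I / I_ref = 8.02e-03 / 1e-12 = 8.02e+09
SIL = 10 * log10(8.02e+09) = 99.042 dB


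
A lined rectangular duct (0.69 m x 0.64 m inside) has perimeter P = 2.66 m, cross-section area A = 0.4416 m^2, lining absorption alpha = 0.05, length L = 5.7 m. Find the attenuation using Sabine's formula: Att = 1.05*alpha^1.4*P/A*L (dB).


alpha^1.4 = 0.05^1.4 = 0.0150854
Attenuation rate = 1.05 * alpha^1.4 * P / A
= 1.05 * 0.0150854 * 2.66 / 0.4416 = 0.0954111 dB/m
Total Att = 0.0954111 * 5.7 = 0.54384 dB


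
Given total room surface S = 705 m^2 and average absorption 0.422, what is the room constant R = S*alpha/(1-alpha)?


R = 705 * 0.422 / (1 - 0.422) = 514.72 m^2


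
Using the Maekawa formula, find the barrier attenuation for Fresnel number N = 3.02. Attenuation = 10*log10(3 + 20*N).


3 + 20*N = 3 + 20*3.02 = 63.4
Att = 10*log10(63.4) = 18.021 dB


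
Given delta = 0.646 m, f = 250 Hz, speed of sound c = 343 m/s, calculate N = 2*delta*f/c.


N = 2*delta*f/c = 2*delta/lambda, where lambda = c/f
lambda = 343 / 250 = 1.372 m
N = 2 * 0.646 / 1.372 = 0.94169


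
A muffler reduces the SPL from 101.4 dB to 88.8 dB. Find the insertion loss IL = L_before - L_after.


Insertion loss = SPL without muffler - SPL with muffler
IL = 101.4 - 88.8 = 12.6 dB


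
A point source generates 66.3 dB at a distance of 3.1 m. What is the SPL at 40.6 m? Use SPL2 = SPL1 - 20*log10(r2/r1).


r2/r1 = 40.6/3.1 = 13.0968
Correction = 20*log10(13.0968) = 22.3433 dB
SPL2 = 66.3 - 22.3433 = 43.957 dB


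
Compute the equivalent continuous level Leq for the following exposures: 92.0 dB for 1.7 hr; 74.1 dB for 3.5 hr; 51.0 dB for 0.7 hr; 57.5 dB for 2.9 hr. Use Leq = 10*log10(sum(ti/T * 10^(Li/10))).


T_total = 1.7 + 3.5 + 0.7 + 2.9 = 8.8 hr
(1.7/8.8) * 10^(92.0/10) = 3.06173e+08
(3.5/8.8) * 10^(74.1/10) = 1.02232e+07
(0.7/8.8) * 10^(51.0/10) = 10014.2
(2.9/8.8) * 10^(57.5/10) = 185317
Sum = 3.06173e+08 + 1.02232e+07 + 10014.2 + 185317 = 3.16592e+08
Leq = 10*log10(3.16592e+08) = 85.005 dB


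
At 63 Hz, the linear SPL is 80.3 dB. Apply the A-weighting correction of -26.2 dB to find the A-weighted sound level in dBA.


A-weighting table: 63 Hz -> -26.2 dB correction
SPL_A = SPL + correction = 80.3 + (-26.2) = 54.1 dBA


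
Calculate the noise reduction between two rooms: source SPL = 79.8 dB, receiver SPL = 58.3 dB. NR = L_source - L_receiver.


NR = L_source - L_receiver (difference between source and receiving room levels)
NR = 79.8 - 58.3 = 21.5 dB


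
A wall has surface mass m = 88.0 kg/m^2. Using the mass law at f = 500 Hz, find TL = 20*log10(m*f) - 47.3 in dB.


m * f = 88.0 * 500 = 44000
20*log10(44000) = 92.8691 dB
TL = 92.8691 - 47.3 = 45.569 dB


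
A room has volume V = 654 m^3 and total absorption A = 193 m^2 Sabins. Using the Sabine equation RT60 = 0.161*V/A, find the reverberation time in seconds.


RT60 = 0.161 * 654 / 193 = 0.54556 s


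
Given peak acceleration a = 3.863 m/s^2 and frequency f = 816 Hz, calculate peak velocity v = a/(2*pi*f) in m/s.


omega = 2*pi*f = 2*pi*816 = 5127.08 rad/s
v = a / omega = 3.863 / 5127.08 = 0.00075345 m/s


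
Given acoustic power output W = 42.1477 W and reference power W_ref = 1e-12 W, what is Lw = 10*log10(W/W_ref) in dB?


W / W_ref = 42.1477 / 1e-12 = 4.21477e+13
Lw = 10 * log10(4.21477e+13) = 136.25 dB


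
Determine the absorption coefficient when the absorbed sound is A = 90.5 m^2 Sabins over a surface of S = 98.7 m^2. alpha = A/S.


Absorption coefficient = absorbed power / incident power
alpha = A / S = 90.5 / 98.7 = 0.91692


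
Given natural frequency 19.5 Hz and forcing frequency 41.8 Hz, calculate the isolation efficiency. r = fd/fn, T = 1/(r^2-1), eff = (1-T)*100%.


r = 41.8 / 19.5 = 2.14359
r^2 - 1 = 2.14359^2 - 1 = 3.59498
T = 1/3.59498 = 0.278166
Efficiency = (1 - 0.278166)*100 = 72.183 %


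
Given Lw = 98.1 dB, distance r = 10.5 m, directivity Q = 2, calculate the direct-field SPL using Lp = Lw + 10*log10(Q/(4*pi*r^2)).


4*pi*r^2 = 4*pi*10.5^2 = 1385.44 m^2
Q / (4*pi*r^2) = 2 / 1385.44 = 0.00144358
Lp = 98.1 + 10*log10(0.00144358) = 69.694 dB


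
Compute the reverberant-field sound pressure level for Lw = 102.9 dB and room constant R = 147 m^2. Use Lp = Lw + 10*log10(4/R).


4/R = 4/147 = 0.0272109
Lp = 102.9 + 10*log10(0.0272109) = 87.247 dB


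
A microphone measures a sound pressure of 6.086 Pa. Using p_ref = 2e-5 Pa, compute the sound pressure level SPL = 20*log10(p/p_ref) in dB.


p / p_ref = 6.086 / 2e-5 = 304300
SPL = 20 * log10(304300) = 109.67 dB


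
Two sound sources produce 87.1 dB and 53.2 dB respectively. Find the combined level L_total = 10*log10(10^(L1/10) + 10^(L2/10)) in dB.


10^(87.1/10) = 5.12861e+08
10^(53.2/10) = 208930
Sum = 5.12861e+08 + 208930 = 5.1307e+08
L_total = 10*log10(5.1307e+08) = 87.102 dB


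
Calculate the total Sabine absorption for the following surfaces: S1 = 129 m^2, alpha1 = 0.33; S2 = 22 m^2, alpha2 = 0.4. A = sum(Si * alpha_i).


129 * 0.33 = 42.57
22 * 0.4 = 8.8
A_total = 42.57 + 8.8 = 51.37 m^2


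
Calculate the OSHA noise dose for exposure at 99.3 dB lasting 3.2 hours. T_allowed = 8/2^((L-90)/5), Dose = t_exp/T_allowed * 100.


T_allowed = 8 / 2^((99.3 - 90)/5) = 2.20381 hr
Dose = 3.2 / 2.20381 * 100 = 145.2 %


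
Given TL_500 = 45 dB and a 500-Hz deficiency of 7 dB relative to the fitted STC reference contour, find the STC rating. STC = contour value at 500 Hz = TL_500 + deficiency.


By ASTM E413, STC = value of the fitted reference contour at 500 Hz.
Contour value at 500 Hz = TL_500 + deficiency = 45 + 7 = 52
STC = 52


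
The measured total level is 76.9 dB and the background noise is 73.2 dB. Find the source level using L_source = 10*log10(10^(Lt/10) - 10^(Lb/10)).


10^(76.9/10) = 4.89779e+07
10^(73.2/10) = 2.0893e+07
Difference = 4.89779e+07 - 2.0893e+07 = 2.80849e+07
L_source = 10*log10(2.80849e+07) = 74.485 dB


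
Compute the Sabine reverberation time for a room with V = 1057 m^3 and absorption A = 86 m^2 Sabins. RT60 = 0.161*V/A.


RT60 = 0.161 * 1057 / 86 = 1.9788 s


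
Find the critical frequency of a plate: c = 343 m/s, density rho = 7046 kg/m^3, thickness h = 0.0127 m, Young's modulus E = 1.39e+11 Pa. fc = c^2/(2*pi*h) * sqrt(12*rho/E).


12*rho/E = 12*7046/1.39e+11 = 6.08288e-07
sqrt(12*rho/E) = sqrt(6.08288e-07) = 0.000779928
c^2/(2*pi*h) = 343^2/(2*pi*0.0127) = 1.47436e+06
fc = 1.47436e+06 * 0.000779928 = 1149.9 Hz


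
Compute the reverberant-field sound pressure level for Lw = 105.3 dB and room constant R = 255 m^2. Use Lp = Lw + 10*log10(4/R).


4/R = 4/255 = 0.0156863
Lp = 105.3 + 10*log10(0.0156863) = 87.255 dB


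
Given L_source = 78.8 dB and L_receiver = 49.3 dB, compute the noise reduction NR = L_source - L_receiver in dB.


NR = L_source - L_receiver (difference between source and receiving room levels)
NR = 78.8 - 49.3 = 29.5 dB


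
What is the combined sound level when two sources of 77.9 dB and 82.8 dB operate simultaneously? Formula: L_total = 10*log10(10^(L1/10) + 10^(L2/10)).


10^(77.9/10) = 6.16595e+07
10^(82.8/10) = 1.90546e+08
Sum = 6.16595e+07 + 1.90546e+08 = 2.52206e+08
L_total = 10*log10(2.52206e+08) = 84.018 dB


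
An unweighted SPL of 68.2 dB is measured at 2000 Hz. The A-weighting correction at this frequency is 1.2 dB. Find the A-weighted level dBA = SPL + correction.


A-weighting table: 2000 Hz -> 1.2 dB correction
SPL_A = SPL + correction = 68.2 + (1.2) = 69.4 dBA


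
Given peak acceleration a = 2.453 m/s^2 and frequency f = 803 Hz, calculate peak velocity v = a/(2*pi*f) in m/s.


omega = 2*pi*f = 2*pi*803 = 5045.4 rad/s
v = a / omega = 2.453 / 5045.4 = 0.00048619 m/s


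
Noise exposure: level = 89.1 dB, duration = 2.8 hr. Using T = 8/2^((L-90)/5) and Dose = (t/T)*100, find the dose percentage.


T_allowed = 8 / 2^((89.1 - 90)/5) = 9.06307 hr
Dose = 2.8 / 9.06307 * 100 = 30.895 %


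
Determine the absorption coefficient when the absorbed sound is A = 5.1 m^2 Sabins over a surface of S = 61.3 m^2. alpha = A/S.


Absorption coefficient = absorbed power / incident power
alpha = A / S = 5.1 / 61.3 = 0.083197


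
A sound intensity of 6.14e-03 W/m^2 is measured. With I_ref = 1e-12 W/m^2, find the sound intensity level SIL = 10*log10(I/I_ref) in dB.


I / I_ref = 6.14e-03 / 1e-12 = 6.14e+09
SIL = 10 * log10(6.14e+09) = 97.882 dB


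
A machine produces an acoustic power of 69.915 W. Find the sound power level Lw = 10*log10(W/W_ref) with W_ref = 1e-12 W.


W / W_ref = 69.915 / 1e-12 = 6.9915e+13
Lw = 10 * log10(6.9915e+13) = 138.45 dB


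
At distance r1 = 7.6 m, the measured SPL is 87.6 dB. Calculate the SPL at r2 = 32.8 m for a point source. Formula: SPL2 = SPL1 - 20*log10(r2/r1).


r2/r1 = 32.8/7.6 = 4.31579
Correction = 20*log10(4.31579) = 12.7012 dB
SPL2 = 87.6 - 12.7012 = 74.899 dB


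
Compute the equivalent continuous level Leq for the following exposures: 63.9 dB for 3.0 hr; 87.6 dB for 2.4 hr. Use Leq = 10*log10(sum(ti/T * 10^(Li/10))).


T_total = 3.0 + 2.4 = 5.4 hr
(3.0/5.4) * 10^(63.9/10) = 1.36373e+06
(2.4/5.4) * 10^(87.6/10) = 2.55751e+08
Sum = 1.36373e+06 + 2.55751e+08 = 2.57115e+08
Leq = 10*log10(2.57115e+08) = 84.101 dB


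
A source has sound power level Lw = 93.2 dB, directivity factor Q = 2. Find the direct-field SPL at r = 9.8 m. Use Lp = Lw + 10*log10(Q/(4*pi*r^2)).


4*pi*r^2 = 4*pi*9.8^2 = 1206.87 m^2
Q / (4*pi*r^2) = 2 / 1206.87 = 0.00165718
Lp = 93.2 + 10*log10(0.00165718) = 65.394 dB


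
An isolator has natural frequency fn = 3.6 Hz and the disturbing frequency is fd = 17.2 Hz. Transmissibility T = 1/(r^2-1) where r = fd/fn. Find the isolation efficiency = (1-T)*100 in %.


r = 17.2 / 3.6 = 4.77778
r^2 - 1 = 4.77778^2 - 1 = 21.8272
T = 1/21.8272 = 0.0458144
Efficiency = (1 - 0.0458144)*100 = 95.419 %


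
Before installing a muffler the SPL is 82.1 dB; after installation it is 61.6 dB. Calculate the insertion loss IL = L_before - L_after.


Insertion loss = SPL without muffler - SPL with muffler
IL = 82.1 - 61.6 = 20.5 dB


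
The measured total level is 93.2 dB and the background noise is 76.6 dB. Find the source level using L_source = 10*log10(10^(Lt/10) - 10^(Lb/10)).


10^(93.2/10) = 2.0893e+09
10^(76.6/10) = 4.57088e+07
Difference = 2.0893e+09 - 4.57088e+07 = 2.04359e+09
L_source = 10*log10(2.04359e+09) = 93.104 dB


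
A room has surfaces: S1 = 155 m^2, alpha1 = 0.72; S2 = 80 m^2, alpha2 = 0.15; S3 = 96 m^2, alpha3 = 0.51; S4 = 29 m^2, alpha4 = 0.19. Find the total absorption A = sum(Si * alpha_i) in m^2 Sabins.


155 * 0.72 = 111.6
80 * 0.15 = 12
96 * 0.51 = 48.96
29 * 0.19 = 5.51
A_total = 111.6 + 12 + 48.96 + 5.51 = 178.07 m^2


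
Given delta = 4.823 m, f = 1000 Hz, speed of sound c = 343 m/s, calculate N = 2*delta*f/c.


N = 2*delta*f/c = 2*delta/lambda, where lambda = c/f
lambda = 343 / 1000 = 0.343 m
N = 2 * 4.823 / 0.343 = 28.122


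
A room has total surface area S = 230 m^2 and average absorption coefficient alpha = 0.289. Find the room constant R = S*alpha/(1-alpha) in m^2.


R = 230 * 0.289 / (1 - 0.289) = 93.488 m^2


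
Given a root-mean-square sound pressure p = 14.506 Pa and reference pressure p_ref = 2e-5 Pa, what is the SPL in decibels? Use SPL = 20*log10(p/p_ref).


p / p_ref = 14.506 / 2e-5 = 725300
SPL = 20 * log10(725300) = 117.21 dB


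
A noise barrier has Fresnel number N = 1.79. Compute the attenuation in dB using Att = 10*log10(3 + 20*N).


3 + 20*N = 3 + 20*1.79 = 38.8
Att = 10*log10(38.8) = 15.888 dB


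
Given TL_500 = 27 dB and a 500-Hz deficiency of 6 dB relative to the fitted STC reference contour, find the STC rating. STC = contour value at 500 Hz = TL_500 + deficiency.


By ASTM E413, STC = value of the fitted reference contour at 500 Hz.
Contour value at 500 Hz = TL_500 + deficiency = 27 + 6 = 33
STC = 33


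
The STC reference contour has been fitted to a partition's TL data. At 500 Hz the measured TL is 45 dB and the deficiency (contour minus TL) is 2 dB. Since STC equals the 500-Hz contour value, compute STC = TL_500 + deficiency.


By ASTM E413, STC = value of the fitted reference contour at 500 Hz.
Contour value at 500 Hz = TL_500 + deficiency = 45 + 2 = 47
STC = 47


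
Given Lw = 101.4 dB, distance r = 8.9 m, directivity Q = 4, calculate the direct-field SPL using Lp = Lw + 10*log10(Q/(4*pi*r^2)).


4*pi*r^2 = 4*pi*8.9^2 = 995.382 m^2
Q / (4*pi*r^2) = 4 / 995.382 = 0.00401856
Lp = 101.4 + 10*log10(0.00401856) = 77.441 dB


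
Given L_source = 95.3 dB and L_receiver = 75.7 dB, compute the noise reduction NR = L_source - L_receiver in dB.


NR = L_source - L_receiver (difference between source and receiving room levels)
NR = 95.3 - 75.7 = 19.6 dB


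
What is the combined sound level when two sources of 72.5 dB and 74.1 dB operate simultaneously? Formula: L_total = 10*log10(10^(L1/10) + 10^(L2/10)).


10^(72.5/10) = 1.77828e+07
10^(74.1/10) = 2.5704e+07
Sum = 1.77828e+07 + 2.5704e+07 = 4.34868e+07
L_total = 10*log10(4.34868e+07) = 76.384 dB


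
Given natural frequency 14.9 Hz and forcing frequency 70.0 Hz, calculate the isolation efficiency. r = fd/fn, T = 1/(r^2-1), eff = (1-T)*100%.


r = 70.0 / 14.9 = 4.69799
r^2 - 1 = 4.69799^2 - 1 = 21.0711
T = 1/21.0711 = 0.0474584
Efficiency = (1 - 0.0474584)*100 = 95.254 %


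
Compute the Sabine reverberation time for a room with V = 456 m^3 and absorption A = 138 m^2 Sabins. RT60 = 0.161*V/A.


RT60 = 0.161 * 456 / 138 = 0.532 s


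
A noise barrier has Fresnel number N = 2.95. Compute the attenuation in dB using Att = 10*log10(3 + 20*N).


3 + 20*N = 3 + 20*2.95 = 62
Att = 10*log10(62) = 17.924 dB


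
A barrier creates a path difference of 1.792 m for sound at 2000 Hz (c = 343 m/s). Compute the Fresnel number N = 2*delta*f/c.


N = 2*delta*f/c = 2*delta/lambda, where lambda = c/f
lambda = 343 / 2000 = 0.1715 m
N = 2 * 1.792 / 0.1715 = 20.898


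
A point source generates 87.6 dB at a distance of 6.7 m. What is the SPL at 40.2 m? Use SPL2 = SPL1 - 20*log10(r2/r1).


r2/r1 = 40.2/6.7 = 6
Correction = 20*log10(6) = 15.563 dB
SPL2 = 87.6 - 15.563 = 72.037 dB


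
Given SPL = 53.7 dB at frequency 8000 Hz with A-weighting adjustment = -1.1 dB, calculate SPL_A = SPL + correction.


A-weighting table: 8000 Hz -> -1.1 dB correction
SPL_A = SPL + correction = 53.7 + (-1.1) = 52.6 dBA


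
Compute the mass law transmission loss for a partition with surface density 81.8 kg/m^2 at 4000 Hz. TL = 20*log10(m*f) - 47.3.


m * f = 81.8 * 4000 = 327200
20*log10(327200) = 110.296 dB
TL = 110.296 - 47.3 = 62.996 dB


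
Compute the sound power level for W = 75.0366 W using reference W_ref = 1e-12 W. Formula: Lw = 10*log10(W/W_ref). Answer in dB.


W / W_ref = 75.0366 / 1e-12 = 7.50366e+13
Lw = 10 * log10(7.50366e+13) = 138.75 dB


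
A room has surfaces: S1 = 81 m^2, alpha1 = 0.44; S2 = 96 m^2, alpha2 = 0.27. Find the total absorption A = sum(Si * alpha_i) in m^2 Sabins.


81 * 0.44 = 35.64
96 * 0.27 = 25.92
A_total = 35.64 + 25.92 = 61.56 m^2


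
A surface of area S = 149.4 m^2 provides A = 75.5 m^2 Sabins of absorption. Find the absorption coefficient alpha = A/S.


Absorption coefficient = absorbed power / incident power
alpha = A / S = 75.5 / 149.4 = 0.50535


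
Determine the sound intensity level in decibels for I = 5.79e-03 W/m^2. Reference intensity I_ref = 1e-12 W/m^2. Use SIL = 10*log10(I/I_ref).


I / I_ref = 5.79e-03 / 1e-12 = 5.79e+09
SIL = 10 * log10(5.79e+09) = 97.627 dB


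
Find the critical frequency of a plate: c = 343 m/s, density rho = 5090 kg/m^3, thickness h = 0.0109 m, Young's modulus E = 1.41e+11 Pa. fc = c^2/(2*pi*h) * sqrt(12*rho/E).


12*rho/E = 12*5090/1.41e+11 = 4.33191e-07
sqrt(12*rho/E) = sqrt(4.33191e-07) = 0.000658172
c^2/(2*pi*h) = 343^2/(2*pi*0.0109) = 1.71784e+06
fc = 1.71784e+06 * 0.000658172 = 1130.6 Hz


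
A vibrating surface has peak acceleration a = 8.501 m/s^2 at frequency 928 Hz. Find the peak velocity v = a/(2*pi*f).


omega = 2*pi*f = 2*pi*928 = 5830.8 rad/s
v = a / omega = 8.501 / 5830.8 = 0.0014579 m/s


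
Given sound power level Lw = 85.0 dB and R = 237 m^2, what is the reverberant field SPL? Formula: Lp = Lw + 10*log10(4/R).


4/R = 4/237 = 0.0168776
Lp = 85.0 + 10*log10(0.0168776) = 67.273 dB


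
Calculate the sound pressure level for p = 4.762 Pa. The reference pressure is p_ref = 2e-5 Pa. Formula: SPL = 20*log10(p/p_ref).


p / p_ref = 4.762 / 2e-5 = 238100
SPL = 20 * log10(238100) = 107.54 dB


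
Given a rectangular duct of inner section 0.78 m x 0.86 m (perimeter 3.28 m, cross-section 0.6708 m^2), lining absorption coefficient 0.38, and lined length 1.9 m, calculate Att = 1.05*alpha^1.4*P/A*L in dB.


alpha^1.4 = 0.38^1.4 = 0.258046
Attenuation rate = 1.05 * alpha^1.4 * P / A
= 1.05 * 0.258046 * 3.28 / 0.6708 = 1.32485 dB/m
Total Att = 1.32485 * 1.9 = 2.5172 dB


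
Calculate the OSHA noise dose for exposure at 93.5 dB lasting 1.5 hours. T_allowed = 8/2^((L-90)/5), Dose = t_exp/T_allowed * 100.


T_allowed = 8 / 2^((93.5 - 90)/5) = 4.92458 hr
Dose = 1.5 / 4.92458 * 100 = 30.459 %


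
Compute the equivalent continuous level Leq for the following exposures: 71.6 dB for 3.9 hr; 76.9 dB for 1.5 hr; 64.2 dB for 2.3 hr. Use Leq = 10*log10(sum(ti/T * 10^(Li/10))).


T_total = 3.9 + 1.5 + 2.3 = 7.7 hr
(3.9/7.7) * 10^(71.6/10) = 7.32106e+06
(1.5/7.7) * 10^(76.9/10) = 9.54115e+06
(2.3/7.7) * 10^(64.2/10) = 785664
Sum = 7.32106e+06 + 9.54115e+06 + 785664 = 1.76479e+07
Leq = 10*log10(1.76479e+07) = 72.467 dB


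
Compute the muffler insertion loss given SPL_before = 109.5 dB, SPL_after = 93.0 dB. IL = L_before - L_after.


Insertion loss = SPL without muffler - SPL with muffler
IL = 109.5 - 93.0 = 16.5 dB


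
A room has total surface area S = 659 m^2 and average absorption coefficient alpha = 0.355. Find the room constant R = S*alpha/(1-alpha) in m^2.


R = 659 * 0.355 / (1 - 0.355) = 362.71 m^2


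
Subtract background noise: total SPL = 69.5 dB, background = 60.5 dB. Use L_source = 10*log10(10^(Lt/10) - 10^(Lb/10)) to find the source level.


10^(69.5/10) = 8.91251e+06
10^(60.5/10) = 1.12202e+06
Difference = 8.91251e+06 - 1.12202e+06 = 7.79049e+06
L_source = 10*log10(7.79049e+06) = 68.916 dB


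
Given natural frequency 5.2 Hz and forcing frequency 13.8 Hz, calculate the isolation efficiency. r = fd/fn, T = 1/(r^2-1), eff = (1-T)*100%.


r = 13.8 / 5.2 = 2.65385
r^2 - 1 = 2.65385^2 - 1 = 6.04292
T = 1/6.04292 = 0.165483
Efficiency = (1 - 0.165483)*100 = 83.452 %


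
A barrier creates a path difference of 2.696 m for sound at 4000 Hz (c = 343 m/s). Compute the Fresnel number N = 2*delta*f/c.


N = 2*delta*f/c = 2*delta/lambda, where lambda = c/f
lambda = 343 / 4000 = 0.08575 m
N = 2 * 2.696 / 0.08575 = 62.88


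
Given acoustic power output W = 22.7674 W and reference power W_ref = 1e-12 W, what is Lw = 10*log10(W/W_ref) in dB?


W / W_ref = 22.7674 / 1e-12 = 2.27674e+13
Lw = 10 * log10(2.27674e+13) = 133.57 dB


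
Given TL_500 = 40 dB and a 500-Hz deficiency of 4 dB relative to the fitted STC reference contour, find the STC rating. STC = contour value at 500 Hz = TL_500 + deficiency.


By ASTM E413, STC = value of the fitted reference contour at 500 Hz.
Contour value at 500 Hz = TL_500 + deficiency = 40 + 4 = 44
STC = 44


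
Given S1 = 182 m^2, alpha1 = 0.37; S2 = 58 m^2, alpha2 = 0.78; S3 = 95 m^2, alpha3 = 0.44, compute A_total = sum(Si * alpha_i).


182 * 0.37 = 67.34
58 * 0.78 = 45.24
95 * 0.44 = 41.8
A_total = 67.34 + 45.24 + 41.8 = 154.38 m^2


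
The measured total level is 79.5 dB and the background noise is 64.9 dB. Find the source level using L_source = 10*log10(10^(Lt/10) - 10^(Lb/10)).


10^(79.5/10) = 8.91251e+07
10^(64.9/10) = 3.0903e+06
Difference = 8.91251e+07 - 3.0903e+06 = 8.60348e+07
L_source = 10*log10(8.60348e+07) = 79.347 dB


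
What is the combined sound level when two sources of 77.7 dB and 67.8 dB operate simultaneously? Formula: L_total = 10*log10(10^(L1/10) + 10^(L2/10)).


10^(77.7/10) = 5.88844e+07
10^(67.8/10) = 6.0256e+06
Sum = 5.88844e+07 + 6.0256e+06 = 6.491e+07
L_total = 10*log10(6.491e+07) = 78.123 dB


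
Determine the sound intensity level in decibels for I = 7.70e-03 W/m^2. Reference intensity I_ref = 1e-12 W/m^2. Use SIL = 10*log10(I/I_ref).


I / I_ref = 7.70e-03 / 1e-12 = 7.7e+09
SIL = 10 * log10(7.7e+09) = 98.865 dB


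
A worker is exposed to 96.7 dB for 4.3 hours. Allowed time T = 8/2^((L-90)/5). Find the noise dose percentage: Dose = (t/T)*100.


T_allowed = 8 / 2^((96.7 - 90)/5) = 3.16017 hr
Dose = 4.3 / 3.16017 * 100 = 136.07 %


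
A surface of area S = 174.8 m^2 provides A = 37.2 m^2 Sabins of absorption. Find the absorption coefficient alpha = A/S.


Absorption coefficient = absorbed power / incident power
alpha = A / S = 37.2 / 174.8 = 0.21281


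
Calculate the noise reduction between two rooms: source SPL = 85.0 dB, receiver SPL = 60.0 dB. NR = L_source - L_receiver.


NR = L_source - L_receiver (difference between source and receiving room levels)
NR = 85.0 - 60.0 = 25 dB


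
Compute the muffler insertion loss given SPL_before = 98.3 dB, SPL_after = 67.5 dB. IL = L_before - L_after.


Insertion loss = SPL without muffler - SPL with muffler
IL = 98.3 - 67.5 = 30.8 dB


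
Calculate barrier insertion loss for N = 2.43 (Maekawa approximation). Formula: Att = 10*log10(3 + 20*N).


3 + 20*N = 3 + 20*2.43 = 51.6
Att = 10*log10(51.6) = 17.126 dB


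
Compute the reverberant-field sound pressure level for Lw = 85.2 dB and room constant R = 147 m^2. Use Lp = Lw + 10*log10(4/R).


4/R = 4/147 = 0.0272109
Lp = 85.2 + 10*log10(0.0272109) = 69.547 dB


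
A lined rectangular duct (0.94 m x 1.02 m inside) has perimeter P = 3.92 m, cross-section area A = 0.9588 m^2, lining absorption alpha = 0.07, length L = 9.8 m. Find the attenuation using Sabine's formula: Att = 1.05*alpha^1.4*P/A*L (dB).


alpha^1.4 = 0.07^1.4 = 0.0241622
Attenuation rate = 1.05 * alpha^1.4 * P / A
= 1.05 * 0.0241622 * 3.92 / 0.9588 = 0.103725 dB/m
Total Att = 0.103725 * 9.8 = 1.0165 dB


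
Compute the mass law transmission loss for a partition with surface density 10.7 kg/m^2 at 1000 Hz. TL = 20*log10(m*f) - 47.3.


m * f = 10.7 * 1000 = 10700
20*log10(10700) = 80.5877 dB
TL = 80.5877 - 47.3 = 33.288 dB


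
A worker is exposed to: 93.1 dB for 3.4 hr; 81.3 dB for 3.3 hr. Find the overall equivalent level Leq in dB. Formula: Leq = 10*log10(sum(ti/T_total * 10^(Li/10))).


T_total = 3.4 + 3.3 = 6.7 hr
(3.4/6.7) * 10^(93.1/10) = 1.03611e+09
(3.3/6.7) * 10^(81.3/10) = 6.64415e+07
Sum = 1.03611e+09 + 6.64415e+07 = 1.10255e+09
Leq = 10*log10(1.10255e+09) = 90.424 dB


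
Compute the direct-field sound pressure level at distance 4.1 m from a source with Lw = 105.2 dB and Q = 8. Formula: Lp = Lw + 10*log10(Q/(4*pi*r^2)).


4*pi*r^2 = 4*pi*4.1^2 = 211.241 m^2
Q / (4*pi*r^2) = 8 / 211.241 = 0.0378714
Lp = 105.2 + 10*log10(0.0378714) = 90.983 dB


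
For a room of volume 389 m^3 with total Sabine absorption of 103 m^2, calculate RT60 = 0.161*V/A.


RT60 = 0.161 * 389 / 103 = 0.60805 s


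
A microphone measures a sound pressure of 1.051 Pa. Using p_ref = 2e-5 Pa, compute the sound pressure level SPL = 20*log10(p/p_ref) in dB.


p / p_ref = 1.051 / 2e-5 = 52550
SPL = 20 * log10(52550) = 94.411 dB


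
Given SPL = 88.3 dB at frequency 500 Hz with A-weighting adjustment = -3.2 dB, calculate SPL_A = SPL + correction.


A-weighting table: 500 Hz -> -3.2 dB correction
SPL_A = SPL + correction = 88.3 + (-3.2) = 85.1 dBA


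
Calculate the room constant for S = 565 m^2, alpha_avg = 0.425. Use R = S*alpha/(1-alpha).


R = 565 * 0.425 / (1 - 0.425) = 417.61 m^2


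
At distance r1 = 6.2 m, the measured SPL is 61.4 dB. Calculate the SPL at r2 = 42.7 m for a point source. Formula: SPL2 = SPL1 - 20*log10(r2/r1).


r2/r1 = 42.7/6.2 = 6.8871
Correction = 20*log10(6.8871) = 16.7607 dB
SPL2 = 61.4 - 16.7607 = 44.639 dB


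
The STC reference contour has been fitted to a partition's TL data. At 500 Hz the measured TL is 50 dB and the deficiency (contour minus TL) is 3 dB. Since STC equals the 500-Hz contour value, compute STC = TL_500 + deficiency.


By ASTM E413, STC = value of the fitted reference contour at 500 Hz.
Contour value at 500 Hz = TL_500 + deficiency = 50 + 3 = 53
STC = 53


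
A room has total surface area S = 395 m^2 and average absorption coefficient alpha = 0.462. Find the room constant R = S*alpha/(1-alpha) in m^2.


R = 395 * 0.462 / (1 - 0.462) = 339.2 m^2


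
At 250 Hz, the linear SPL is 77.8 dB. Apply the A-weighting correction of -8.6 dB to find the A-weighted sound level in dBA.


A-weighting table: 250 Hz -> -8.6 dB correction
SPL_A = SPL + correction = 77.8 + (-8.6) = 69.2 dBA


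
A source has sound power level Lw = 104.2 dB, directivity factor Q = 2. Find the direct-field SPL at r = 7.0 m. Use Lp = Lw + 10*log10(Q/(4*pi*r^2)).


4*pi*r^2 = 4*pi*7.0^2 = 615.752 m^2
Q / (4*pi*r^2) = 2 / 615.752 = 0.00324806
Lp = 104.2 + 10*log10(0.00324806) = 79.316 dB


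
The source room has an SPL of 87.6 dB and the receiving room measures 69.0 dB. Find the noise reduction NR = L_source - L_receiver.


NR = L_source - L_receiver (difference between source and receiving room levels)
NR = 87.6 - 69.0 = 18.6 dB


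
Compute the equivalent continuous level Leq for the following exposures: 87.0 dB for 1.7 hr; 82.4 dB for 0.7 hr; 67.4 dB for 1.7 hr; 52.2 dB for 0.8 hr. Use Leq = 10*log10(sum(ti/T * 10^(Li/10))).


T_total = 1.7 + 0.7 + 1.7 + 0.8 = 4.9 hr
(1.7/4.9) * 10^(87.0/10) = 1.73881e+08
(0.7/4.9) * 10^(82.4/10) = 2.48257e+07
(1.7/4.9) * 10^(67.4/10) = 1.90657e+06
(0.8/4.9) * 10^(52.2/10) = 27095.3
Sum = 1.73881e+08 + 2.48257e+07 + 1.90657e+06 + 27095.3 = 2.0064e+08
Leq = 10*log10(2.0064e+08) = 83.024 dB


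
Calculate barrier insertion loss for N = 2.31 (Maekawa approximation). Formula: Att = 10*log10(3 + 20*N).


3 + 20*N = 3 + 20*2.31 = 49.2
Att = 10*log10(49.2) = 16.92 dB


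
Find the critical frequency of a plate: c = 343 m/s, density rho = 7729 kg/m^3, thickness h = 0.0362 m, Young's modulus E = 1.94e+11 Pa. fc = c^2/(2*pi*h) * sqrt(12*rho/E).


12*rho/E = 12*7729/1.94e+11 = 4.78082e-07
sqrt(12*rho/E) = sqrt(4.78082e-07) = 0.000691435
c^2/(2*pi*h) = 343^2/(2*pi*0.0362) = 517249
fc = 517249 * 0.000691435 = 357.64 Hz


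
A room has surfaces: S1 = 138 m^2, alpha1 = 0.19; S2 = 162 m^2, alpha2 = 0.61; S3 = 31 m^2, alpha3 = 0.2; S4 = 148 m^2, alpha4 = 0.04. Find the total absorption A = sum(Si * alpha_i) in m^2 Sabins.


138 * 0.19 = 26.22
162 * 0.61 = 98.82
31 * 0.2 = 6.2
148 * 0.04 = 5.92
A_total = 26.22 + 98.82 + 6.2 + 5.92 = 137.16 m^2


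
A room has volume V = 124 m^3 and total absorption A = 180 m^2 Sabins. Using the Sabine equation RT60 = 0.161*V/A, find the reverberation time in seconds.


RT60 = 0.161 * 124 / 180 = 0.11091 s


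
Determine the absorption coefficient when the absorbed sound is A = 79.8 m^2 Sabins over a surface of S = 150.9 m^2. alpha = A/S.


Absorption coefficient = absorbed power / incident power
alpha = A / S = 79.8 / 150.9 = 0.52883


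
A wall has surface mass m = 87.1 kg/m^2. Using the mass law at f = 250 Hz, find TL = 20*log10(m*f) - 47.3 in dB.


m * f = 87.1 * 250 = 21775
20*log10(21775) = 86.7592 dB
TL = 86.7592 - 47.3 = 39.459 dB


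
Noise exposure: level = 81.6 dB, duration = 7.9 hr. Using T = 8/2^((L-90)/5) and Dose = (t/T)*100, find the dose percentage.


T_allowed = 8 / 2^((81.6 - 90)/5) = 25.6342 hr
Dose = 7.9 / 25.6342 * 100 = 30.818 %


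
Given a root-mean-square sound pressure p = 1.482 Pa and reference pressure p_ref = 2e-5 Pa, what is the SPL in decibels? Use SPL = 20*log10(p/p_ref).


p / p_ref = 1.482 / 2e-5 = 74100
SPL = 20 * log10(74100) = 97.396 dB


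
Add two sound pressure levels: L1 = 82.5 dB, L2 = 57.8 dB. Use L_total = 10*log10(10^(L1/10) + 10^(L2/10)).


10^(82.5/10) = 1.77828e+08
10^(57.8/10) = 602560
Sum = 1.77828e+08 + 602560 = 1.78431e+08
L_total = 10*log10(1.78431e+08) = 82.515 dB


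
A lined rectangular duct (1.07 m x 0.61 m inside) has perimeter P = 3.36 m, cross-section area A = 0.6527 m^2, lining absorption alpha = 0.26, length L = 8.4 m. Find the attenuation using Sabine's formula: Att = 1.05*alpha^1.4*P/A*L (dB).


alpha^1.4 = 0.26^1.4 = 0.151692
Attenuation rate = 1.05 * alpha^1.4 * P / A
= 1.05 * 0.151692 * 3.36 / 0.6527 = 0.819932 dB/m
Total Att = 0.819932 * 8.4 = 6.8874 dB


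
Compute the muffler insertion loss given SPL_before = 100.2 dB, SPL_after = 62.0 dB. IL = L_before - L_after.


Insertion loss = SPL without muffler - SPL with muffler
IL = 100.2 - 62.0 = 38.2 dB


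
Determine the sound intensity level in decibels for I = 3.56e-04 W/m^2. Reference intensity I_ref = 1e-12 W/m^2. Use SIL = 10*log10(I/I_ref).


I / I_ref = 3.56e-04 / 1e-12 = 3.56e+08
SIL = 10 * log10(3.56e+08) = 85.514 dB


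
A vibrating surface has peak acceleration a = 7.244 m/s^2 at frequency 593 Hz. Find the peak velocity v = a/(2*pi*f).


omega = 2*pi*f = 2*pi*593 = 3725.93 rad/s
v = a / omega = 7.244 / 3725.93 = 0.0019442 m/s


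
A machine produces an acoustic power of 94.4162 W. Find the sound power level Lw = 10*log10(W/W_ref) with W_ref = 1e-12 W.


W / W_ref = 94.4162 / 1e-12 = 9.44162e+13
Lw = 10 * log10(9.44162e+13) = 139.75 dB


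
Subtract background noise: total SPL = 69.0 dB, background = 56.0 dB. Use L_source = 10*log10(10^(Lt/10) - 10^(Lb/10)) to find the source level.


10^(69.0/10) = 7.94328e+06
10^(56.0/10) = 398107
Difference = 7.94328e+06 - 398107 = 7.54517e+06
L_source = 10*log10(7.54517e+06) = 68.777 dB
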